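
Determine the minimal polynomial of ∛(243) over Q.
m_α(x) = x^3 - 243

α satisfies α^3 = 243, so x^3 - 243 annihilates α. By the rational root test, a rational root p/q (in lowest terms) of x^3 - 243 would satisfy p^3 = 243 q^3, forcing q = 1 and p^3 = 243; but 243 is not a perfect cube, contradiction. A monic cubic over Q with no rational root is irreducible (any nontrivial factorization would include a linear factor). Hence x^3 - 243 is the minimal polynomial of α, and in particular [Q(α):Q] = 3.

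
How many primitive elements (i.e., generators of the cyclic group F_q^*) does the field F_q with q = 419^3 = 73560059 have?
There are φ(73560058) = 29237760 primitive elements

F_q^* is cyclic of order q - 1 = 73560058. A cyclic group of order m has exactly φ(m) generators. Here m = 73560058 = 2 · 11 · 13 · 19 · 13537, so the number of primitive elements is φ(73560058) = 29237760.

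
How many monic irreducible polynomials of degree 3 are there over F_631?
There are 83746320 monic irreducible polynomials of degree 3 over F_631

Each element of F_{631^3} that lies in no proper subfield is a root of exactly one monic irreducible of degree 3 over F_631, and each such polynomial has 3 distinct roots in F_{631^3}. By Möbius inversion the count is N_631(3) = (1/3) Σ_{d|3} μ(3/d) · 631^d = (1/3)(μ(3)·631^1 + μ(1)·631^3) = 251238960/3 = 83746320.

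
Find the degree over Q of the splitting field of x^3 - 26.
[K : Q] = 6

The roots of x^3 - 26 are ∛26, ω∛26, ω^2∛26 where ω = e^(2πi/3) is a primitive cube root of unity, so K = Q(∛26, ω). Now [Q(∛26):Q] = 3 (since 26 is not a perfect cube, x^3 - 26 is irreducible) and [Q(ω):Q] = 2. Both 2 and 3 divide [K:Q], and [K:Q] ≤ 3·2 = 6, so [K:Q] = 6. (Equivalently: Q(∛26) ⊂ R but ω ∉ R, so [K : Q(∛26)] = 2.)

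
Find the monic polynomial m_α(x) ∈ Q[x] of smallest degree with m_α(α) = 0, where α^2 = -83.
m_α(x) = x^2 + 83

α satisfies α^2 + 83 = 0, so x^2 + 83 annihilates α. Since d = -83 is squarefree and ≠ 1, it is not a perfect square in Q, so x^2 + 83 has no rational root and is therefore irreducible over Q (a degree-2 polynomial over a field is irreducible iff it has no root). Hence m_α(x) = x^2 + 83.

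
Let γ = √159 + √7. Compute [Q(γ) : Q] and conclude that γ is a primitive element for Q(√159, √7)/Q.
[Q(γ) : Q] = 4 (equivalently, Q(γ) = Q(√159, √7))

Obviously Q(γ) ⊆ Q(√159, √7), and [Q(√159, √7):Q] = 4 (since 159, 7 are distinct squarefree integers > 1 with 1113 not a perfect square). To show equality we compute the minimal polynomial of γ. From γ = √159 + √7: γ^2 = 159 + 2√(1113) + 7 = 166 + 2√(1113), so γ^2 - 166 = 2√(1113); squaring, (γ^2 - 166)^2 = 4·1113, i.e. γ^4 - 332γ^2 + 27556 - 4452 = 0, i.e. γ^4 - 332γ^2 + 23104 = 0. So γ is a root of x^4 - 332x^2 + 23104. This polynomial is irreducible over Q: it has no rational root (each ±√159 ± √7 is irrational), and any factorization into two quadratics over Q would force √(1113) ∈ Q (pairing opposite roots) or √159, √7 ∈ Q (other pairings), all impossible. Hence [Q(γ):Q] = 4 = [Q(√159, √7):Q], so Q(γ) = Q(√159, √7).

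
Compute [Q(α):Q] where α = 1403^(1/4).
[Q(α):Q] = 4

α is a root of x^4 - 1403. By Eisenstein's criterion at the prime p = 23 (which divides the constant term 1403 but p^2 = 529 does not, since 1403 is squarefree), x^4 - 1403 is irreducible over Q. Hence [Q(α):Q] = 4.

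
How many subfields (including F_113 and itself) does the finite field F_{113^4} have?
F_{113^4} has 3 subfields

The subfields of F_{p^n} are exactly the fields F_{p^d} for d | n (each is the fixed field of the unique index-d subgroup of Gal(F_{p^n}/F_p) ≅ Z/nZ). The divisors of n = 4 are {1, 2, 4}, giving 3 subfields: F_{113^1}, F_{113^2}, F_{113^4}.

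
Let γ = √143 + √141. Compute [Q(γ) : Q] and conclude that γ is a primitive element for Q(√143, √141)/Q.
[Q(γ) : Q] = 4 (equivalently, Q(γ) = Q(√143, √141))

Obviously Q(γ) ⊆ Q(√143, √141), and [Q(√143, √141):Q] = 4 (since 143, 141 are distinct squarefree integers > 1 with 20163 not a perfect square). To show equality we compute the minimal polynomial of γ. From γ = √143 + √141: γ^2 = 143 + 2√(20163) + 141 = 284 + 2√(20163), so γ^2 - 284 = 2√(20163); squaring, (γ^2 - 284)^2 = 4·20163, i.e. γ^4 - 568γ^2 + 80656 - 80652 = 0, i.e. γ^4 - 568γ^2 + 4 = 0. So γ is a root of x^4 - 568x^2 + 4. This polynomial is irreducible over Q: it has no rational root (each ±√143 ± √141 is irrational), and any factorization into two quadratics over Q would force √(20163) ∈ Q (pairing opposite roots) or √143, √141 ∈ Q (other pairings), all impossible. Hence [Q(γ):Q] = 4 = [Q(√143, √141):Q], so Q(γ) = Q(√143, √141).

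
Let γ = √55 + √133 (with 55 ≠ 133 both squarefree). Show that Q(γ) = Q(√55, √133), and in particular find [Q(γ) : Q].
[Q(γ) : Q] = 4 (equivalently, Q(γ) = Q(√55, √133))

Obviously Q(γ) ⊆ Q(√55, √133), and [Q(√55, √133):Q] = 4 (since 55, 133 are distinct squarefree integers > 1 with 7315 not a perfect square). To show equality we compute the minimal polynomial of γ. From γ = √55 + √133: γ^2 = 55 + 2√(7315) + 133 = 188 + 2√(7315), so γ^2 - 188 = 2√(7315); squaring, (γ^2 - 188)^2 = 4·7315, i.e. γ^4 - 376γ^2 + 35344 - 29260 = 0, i.e. γ^4 - 376γ^2 + 6084 = 0. So γ is a root of x^4 - 376x^2 + 6084. This polynomial is irreducible over Q: it has no rational root (each ±√55 ± √133 is irrational), and any factorization into two quadratics over Q would force √(7315) ∈ Q (pairing opposite roots) or √55, √133 ∈ Q (other pairings), all impossible. Hence [Q(γ):Q] = 4 = [Q(√55, √133):Q], so Q(γ) = Q(√55, √133).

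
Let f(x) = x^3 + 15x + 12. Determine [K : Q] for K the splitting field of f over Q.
[K : Q] = 6

By the rational root test, any rational root of the monic integer polynomial f(x) = x^3 + 15x + 12 must be an integer dividing the constant term 12, i.e. one of ±{1, 2, 3, 4, 6, 12}. Evaluating: f(1) = 28, f(-1) = -4, f(2) = 50, f(-2) = -26, f(3) = 84, f(-3) = -60, f(4) = 136, f(-4) = -112, f(6) = 318, f(-6) = -294, f(12) = 1920, f(-12) = -1896; none is 0, so f has no rational root and is therefore irreducible over Q (a cubic with no linear factor over a field is irreducible). For an irreducible cubic, the Galois group is A_3 or S_3 according as the discriminant disc(f) = -4a^3 - 27b^2 = -4·(15)^3 - 27·(12)^2 = -17388 is or is not a square in Q. Here disc(f) = -17388 is not a perfect square in Q, so the Galois group of f over Q is not contained in A_3 and must be all of S_3. The splitting field has degree |S_3| = 6 over Q, so [K : Q] = 6.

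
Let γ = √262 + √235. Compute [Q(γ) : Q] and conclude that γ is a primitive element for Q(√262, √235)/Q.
[Q(γ) : Q] = 4 (equivalently, Q(γ) = Q(√262, √235))

Obviously Q(γ) ⊆ Q(√262, √235), and [Q(√262, √235):Q] = 4 (since 262, 235 are distinct squarefree integers > 1 with 61570 not a perfect square). To show equality we compute the minimal polynomial of γ. From γ = √262 + √235: γ^2 = 262 + 2√(61570) + 235 = 497 + 2√(61570), so γ^2 - 497 = 2√(61570); squaring, (γ^2 - 497)^2 = 4·61570, i.e. γ^4 - 994γ^2 + 247009 - 246280 = 0, i.e. γ^4 - 994γ^2 + 729 = 0. So γ is a root of x^4 - 994x^2 + 729. This polynomial is irreducible over Q: it has no rational root (each ±√262 ± √235 is irrational), and any factorization into two quadratics over Q would force √(61570) ∈ Q (pairing opposite roots) or √262, √235 ∈ Q (other pairings), all impossible. Hence [Q(γ):Q] = 4 = [Q(√262, √235):Q], so Q(γ) = Q(√262, √235).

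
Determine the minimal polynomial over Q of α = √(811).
m_α(x) = x^2 - 811

α satisfies α^2 - 811 = 0, so x^2 - 811 annihilates α. Since d = 811 is squarefree and ≠ 1, it is not a perfect square in Q, so x^2 - 811 has no rational root and is therefore irreducible over Q (a degree-2 polynomial over a field is irreducible iff it has no root). Hence m_α(x) = x^2 - 811.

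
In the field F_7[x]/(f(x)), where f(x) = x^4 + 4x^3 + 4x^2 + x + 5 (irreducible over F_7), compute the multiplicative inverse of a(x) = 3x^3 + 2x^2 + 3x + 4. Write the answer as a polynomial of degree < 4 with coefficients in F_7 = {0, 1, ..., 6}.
a(x)^(-1) ≡ 3x^3 + x^2 + 6x + 4 (mod f(x))

Since f is irreducible over F_7, F_7[x]/(f) is a field and a(x) ≠ 0 has an inverse. Apply the extended Euclidean algorithm to f(x) and a(x) in F_7[x]: f(x) = (5x + 5)·a(x) + (x + 6);  a(x) = (3x^2 + 5x + 1)·(x + 6) + (5). The last nonzero remainder is the constant 5 = gcd(f, a) in F_7. Back-substituting through the division chain expresses 5 = s(x)·a(x) + t(x)·f(x) with s(x) ≡ x^3 + 5x^2 + 2x + 6 (mod f), so (x^3 + 5x^2 + 2x + 6)·a(x) ≡ 5 (mod f). Multiplying by 5^(-1) ≡ 3 in F_7 gives a(x)^(-1) ≡ 3·(x^3 + 5x^2 + 2x + 6) ≡ 3x^3 + x^2 + 6x + 4 (mod f). Check: (3x^3 + 2x^2 + 3x + 4)·(3x^3 + x^2 + 6x + 4) = 2x^6 + 2x^5 + x^4 + 4x^3 + 2x^2 + x + 2 ≡ 1 (mod x^4 + 4x^3 + 4x^2 + x + 5).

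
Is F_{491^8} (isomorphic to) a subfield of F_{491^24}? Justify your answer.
Yes: F_{491^8} is a subfield of F_{491^24}

F_{p^m} embeds in F_{p^n} iff m | n (since F_{p^n} is the splitting field of x^(p^n) - x, and F_{p^m} ⊂ F_{p^n} forces p^n to be a power of p^m, i.e. m | n; conversely if m | n then every root of x^(p^m) - x is a root of x^(p^n) - x). Here 8 | 24 (since 24 = 3·8), so F_{491^8} is a subfield of F_{491^24}, and [F_{491^24} : F_{491^8}] = 24/8 = 3.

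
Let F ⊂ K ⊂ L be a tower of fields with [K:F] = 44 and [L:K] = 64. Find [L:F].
[L:F] = 2816

The tower law says that for any tower of field extensions F ⊂ K ⊂ L with finite degrees, [L:F] = [L:K] · [K:F]. Here this gives [L:F] = 64 · 44 = 2816.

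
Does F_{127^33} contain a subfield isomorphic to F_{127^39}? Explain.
No: F_{127^39} is not a subfield of F_{127^33}

F_{p^m} embeds in F_{p^n} iff m | n. Here 39 ∤ 33 (since 33 = 0·39 + 33 with remainder 33 ≠ 0), so F_{127^39} is not a subfield of F_{127^33}. Equivalently: if it were, the tower law would give 39 = [F_{127^39}:F_127] dividing [F_{127^33}:F_127] = 33, contradiction.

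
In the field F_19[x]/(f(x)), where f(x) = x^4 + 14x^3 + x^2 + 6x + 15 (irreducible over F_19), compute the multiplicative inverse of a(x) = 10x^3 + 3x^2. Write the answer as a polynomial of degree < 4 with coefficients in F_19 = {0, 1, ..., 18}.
a(x)^(-1) ≡ 4x^3 + 9x^2 + 18x + 14 (mod f(x))

Since f is irreducible over F_19, F_19[x]/(f) is a field and a(x) ≠ 0 has an inverse. Apply the extended Euclidean algorithm to f(x) and a(x) in F_19[x]: f(x) = (2x + 16)·a(x) + (10x^2 + 6x + 15);  a(x) = (x + 13)·(10x^2 + 6x + 15) + (2x + 14);  (10x^2 + 6x + 15) = (5x + 6)·(2x + 14) + (7). The last nonzero remainder is the constant 7 = gcd(f, a) in F_19. Back-substituting through the division chain expresses 7 = s(x)·a(x) + t(x)·f(x) with s(x) ≡ 9x^3 + 6x^2 + 12x + 3 (mod f), so (9x^3 + 6x^2 + 12x + 3)·a(x) ≡ 7 (mod f). Multiplying by 7^(-1) ≡ 11 in F_19 gives a(x)^(-1) ≡ 11·(9x^3 + 6x^2 + 12x + 3) ≡ 4x^3 + 9x^2 + 18x + 14 (mod f). Check: (10x^3 + 3x^2)·(4x^3 + 9x^2 + 18x + 14) = 2x^6 + 7x^5 + 17x^4 + 4x^3 + 4x^2 ≡ 1 (mod x^4 + 14x^3 + x^2 + 6x + 15).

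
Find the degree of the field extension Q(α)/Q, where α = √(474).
[Q(α):Q] = 2

[Q(α):Q] equals the degree of the minimal polynomial of α. Here α^2 = 474 and x^2 - 474 is irreducible (d = 474 is squarefree, ≠ 1, hence not a square), so deg(m_α) = 2. Thus [Q(α):Q] = 2.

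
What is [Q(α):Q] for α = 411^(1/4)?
[Q(α):Q] = 4

α is a root of x^4 - 411. By Eisenstein's criterion at the prime p = 3 (which divides the constant term 411 but p^2 = 9 does not, since 411 is squarefree), x^4 - 411 is irreducible over Q. Hence [Q(α):Q] = 4.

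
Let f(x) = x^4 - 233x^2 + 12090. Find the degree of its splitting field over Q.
[K : Q] = 4

Solving the quadratic in x^2: x^2 = (233 ± √(233^2 - 4·12090))/2 = (233 ± √5929)/2 = (233 ± 77)/2, giving x^2 = 155 or x^2 = 78. So f(x) = (x^2 - 155)(x^2 - 78) and the roots of f are ±√155, ±√78. Hence the splitting field is K = Q(√155, √78). Since 155 and 78 are distinct squarefree integers > 1, their product 12090 is not a perfect square, so √78 ∉ Q(√155). By the tower law [K:Q] = [Q(√155,√78):Q(√155)] · [Q(√155):Q] = 2 · 2 = 4.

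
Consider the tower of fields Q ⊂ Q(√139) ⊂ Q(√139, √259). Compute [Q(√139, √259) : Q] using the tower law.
[Q(√139, √259) : Q] = 4

[Q(√139):Q] = 2 (min poly x^2 - 139, irreducible since 139 is squarefree > 1). For the top step, suppose √259 ∈ Q(√139), say √259 = c + d√139 with c, d ∈ Q. Squaring: 259 = c^2 + 139d^2 + 2cd√139. Since √139 ∉ Q this forces 2cd = 0. If d = 0 then √259 = c ∈ Q, contradicting 259 squarefree > 1. If c = 0 then 259 = 139d^2, so 139·259 = (139d)^2 is a perfect square in Q — but 139·259 = 36001 is not a perfect square (since 139 and 259 are distinct squarefree integers). Contradiction. Hence √259 ∉ Q(√139), so x^2 - 259 stays irreducible over Q(√139) and [Q(√139, √259) : Q(√139)] = 2. By the tower law, [Q(√139, √259) : Q] = 2 · 2 = 4.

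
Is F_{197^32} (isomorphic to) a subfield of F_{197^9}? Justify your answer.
No: F_{197^32} is not a subfield of F_{197^9}

F_{p^m} embeds in F_{p^n} iff m | n. Here 32 ∤ 9 (since 9 = 0·32 + 9 with remainder 9 ≠ 0), so F_{197^32} is not a subfield of F_{197^9}. Equivalently: if it were, the tower law would give 32 = [F_{197^32}:F_197] dividing [F_{197^9}:F_197] = 9, contradiction.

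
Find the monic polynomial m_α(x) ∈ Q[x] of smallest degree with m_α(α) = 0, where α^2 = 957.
m_α(x) = x^2 - 957

α satisfies α^2 - 957 = 0, so x^2 - 957 annihilates α. Since d = 957 is squarefree and ≠ 1, it is not a perfect square in Q, so x^2 - 957 has no rational root and is therefore irreducible over Q (a degree-2 polynomial over a field is irreducible iff it has no root). Hence m_α(x) = x^2 - 957.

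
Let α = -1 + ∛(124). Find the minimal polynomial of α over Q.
m_α(x) = x^3 + 3x^2 + 3x - 123

Set β = α + 1 = ∛(124), so β^3 = 124. Then (α + 1)^3 - 124 = 0, i.e. α is a root of g(x) = (x + 1)^3 - 124 = x^3 + 3x^2 + 3x - 123. Since g(x) = h(x + 1) where h(x) = x^3 - 124, and h is irreducible over Q (because 124 is not a perfect cube, so h has no rational root, and a monic cubic with no rational root is irreducible), g is also irreducible (irreducibility is preserved under the substitution x → x + 1). Hence m_α(x) = x^3 + 3x^2 + 3x - 123.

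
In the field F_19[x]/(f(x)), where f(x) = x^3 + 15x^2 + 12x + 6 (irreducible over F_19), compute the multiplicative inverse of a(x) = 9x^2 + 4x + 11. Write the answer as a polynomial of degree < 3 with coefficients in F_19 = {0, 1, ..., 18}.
a(x)^(-1) ≡ 17x^2 + 12x + 5 (mod f(x))

Since f is irreducible over F_19, F_19[x]/(f) is a field and a(x) ≠ 0 has an inverse. Apply the extended Euclidean algorithm to f(x) and a(x) in F_19[x]: f(x) = (17x + 11)·a(x) + (9x + 18);  a(x) = (x + 9)·(9x + 18) + (1). The last nonzero remainder is the constant 1 = gcd(f, a) in F_19. Back-substituting through the division chain expresses 1 = s(x)·a(x) + t(x)·f(x) with s(x) ≡ 17x^2 + 12x + 5 (mod f), so a(x)^(-1) ≡ s(x) = 17x^2 + 12x + 5 (mod f). Check: (9x^2 + 4x + 11)·(17x^2 + 12x + 5) = x^4 + 5x^3 + 14x^2 + 17 ≡ 1 (mod x^3 + 15x^2 + 12x + 6).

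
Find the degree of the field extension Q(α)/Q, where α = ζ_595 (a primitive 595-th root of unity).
[Q(α):Q] = 384

The minimal polynomial of ζ_595 over Q is the 595-th cyclotomic polynomial Φ_595(x), which is irreducible over Q and has degree φ(595) = 384. Hence [Q(α):Q] = φ(595) = 384.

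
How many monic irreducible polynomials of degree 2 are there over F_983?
There are 482653 monic irreducible polynomials of degree 2 over F_983

Each element of F_{983^2} that lies in no proper subfield is a root of exactly one monic irreducible of degree 2 over F_983, and each such polynomial has 2 distinct roots in F_{983^2}. By Möbius inversion the count is N_983(2) = (1/2) Σ_{d|2} μ(2/d) · 983^d = (1/2)(μ(2)·983^1 + μ(1)·983^2) = 965306/2 = 482653.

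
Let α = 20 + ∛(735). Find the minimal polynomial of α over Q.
m_α(x) = x^3 - 60x^2 + 1200x - 8735

Set β = α - 20 = ∛(735), so β^3 = 735. Then (α - 20)^3 - 735 = 0, i.e. α is a root of g(x) = (x - 20)^3 - 735 = x^3 - 60x^2 + 1200x - 8735. Since g(x) = h(x - 20) where h(x) = x^3 - 735, and h is irreducible over Q (because 735 is not a perfect cube, so h has no rational root, and a monic cubic with no rational root is irreducible), g is also irreducible (irreducibility is preserved under the substitution x → x - 20). Hence m_α(x) = x^3 - 60x^2 + 1200x - 8735.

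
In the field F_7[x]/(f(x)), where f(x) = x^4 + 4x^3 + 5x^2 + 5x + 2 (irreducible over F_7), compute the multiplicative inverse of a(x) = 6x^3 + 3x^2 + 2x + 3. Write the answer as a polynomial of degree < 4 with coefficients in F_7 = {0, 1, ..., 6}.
a(x)^(-1) ≡ 3x^3 + 6x^2 + 3x + 3 (mod f(x))

Since f is irreducible over F_7, F_7[x]/(f) is a field and a(x) ≠ 0 has an inverse. Apply the extended Euclidean algorithm to f(x) and a(x) in F_7[x]: f(x) = (6x)·a(x) + (x + 2);  a(x) = (6x^2 + 5x + 6)·(x + 2) + (5). The last nonzero remainder is the constant 5 = gcd(f, a) in F_7. Back-substituting through the division chain expresses 5 = s(x)·a(x) + t(x)·f(x) with s(x) ≡ x^3 + 2x^2 + x + 1 (mod f), so (x^3 + 2x^2 + x + 1)·a(x) ≡ 5 (mod f). Multiplying by 5^(-1) ≡ 3 in F_7 gives a(x)^(-1) ≡ 3·(x^3 + 2x^2 + x + 1) ≡ 3x^3 + 6x^2 + 3x + 3 (mod f). Check: (6x^3 + 3x^2 + 2x + 3)·(3x^3 + 6x^2 + 3x + 3) = 4x^6 + 3x^5 + 6x^3 + 5x^2 + x + 2 ≡ 1 (mod x^4 + 4x^3 + 5x^2 + 5x + 2).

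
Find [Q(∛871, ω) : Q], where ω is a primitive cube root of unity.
[Q(∛871, ω) : Q] = 6

[Q(∛871):Q] = 3 (min poly x^3 - 871, irreducible since 871 is not a perfect cube). [Q(ω):Q] = 2 (min poly x^2 + x + 1). Since Q(∛871) ⊂ R and ω ∉ R, we have ω ∉ Q(∛871), so x^2 + x + 1 remains irreducible over Q(∛871) and [Q(∛871, ω) : Q(∛871)] = 2. By the tower law, [Q(∛871, ω) : Q] = 3 · 2 = 6. (In fact Q(∛871, ω) is the splitting field of x^3 - 871 over Q.)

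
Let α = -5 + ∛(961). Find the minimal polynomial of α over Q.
m_α(x) = x^3 + 15x^2 + 75x - 836

Set β = α + 5 = ∛(961), so β^3 = 961. Then (α + 5)^3 - 961 = 0, i.e. α is a root of g(x) = (x + 5)^3 - 961 = x^3 + 15x^2 + 75x - 836. Since g(x) = h(x + 5) where h(x) = x^3 - 961, and h is irreducible over Q (because 961 is not a perfect cube, so h has no rational root, and a monic cubic with no rational root is irreducible), g is also irreducible (irreducibility is preserved under the substitution x → x + 5). Hence m_α(x) = x^3 + 15x^2 + 75x - 836.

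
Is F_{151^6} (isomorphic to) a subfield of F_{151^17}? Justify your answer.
No: F_{151^6} is not a subfield of F_{151^17}

F_{p^m} embeds in F_{p^n} iff m | n. Here 6 ∤ 17 (since 17 = 2·6 + 5 with remainder 5 ≠ 0), so F_{151^6} is not a subfield of F_{151^17}. Equivalently: if it were, the tower law would give 6 = [F_{151^6}:F_151] dividing [F_{151^17}:F_151] = 17, contradiction.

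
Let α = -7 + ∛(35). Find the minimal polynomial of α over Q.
m_α(x) = x^3 + 21x^2 + 147x + 308

Set β = α + 7 = ∛(35), so β^3 = 35. Then (α + 7)^3 - 35 = 0, i.e. α is a root of g(x) = (x + 7)^3 - 35 = x^3 + 21x^2 + 147x + 308. Since g(x) = h(x + 7) where h(x) = x^3 - 35, and h is irreducible over Q (because 35 is not a perfect cube, so h has no rational root, and a monic cubic with no rational root is irreducible), g is also irreducible (irreducibility is preserved under the substitution x → x + 7). Hence m_α(x) = x^3 + 21x^2 + 147x + 308.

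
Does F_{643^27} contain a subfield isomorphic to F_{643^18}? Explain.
No: F_{643^18} is not a subfield of F_{643^27}

F_{p^m} embeds in F_{p^n} iff m | n. Here 18 ∤ 27 (since 27 = 1·18 + 9 with remainder 9 ≠ 0), so F_{643^18} is not a subfield of F_{643^27}. Equivalently: if it were, the tower law would give 18 = [F_{643^18}:F_643] dividing [F_{643^27}:F_643] = 27, contradiction.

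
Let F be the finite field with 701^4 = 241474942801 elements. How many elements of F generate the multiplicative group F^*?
There are φ(241474942800) = 47138734080 primitive elements

F_q^* is cyclic of order q - 1 = 241474942800. A cyclic group of order m has exactly φ(m) generators. Here m = 241474942800 = 2^4 · 3^3 · 5^2 · 7 · 13 · 17 · 97 · 149, so the number of primitive elements is φ(241474942800) = 47138734080.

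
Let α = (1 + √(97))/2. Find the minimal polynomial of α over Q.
m_α(x) = x^2 - x - 24

From 2α - 1 = √(97), squaring gives (2α - 1)^2 = 97, i.e. 4α^2 - 4α + 1 = 97, so α^2 - α + (1 - 97)/4 = 0. Since 97 ≡ 1 (mod 4), (1 - 97)/4 = -24 ∈ Z. The polynomial x^2 - x - 24 has discriminant 1 - 4·(-24) = 97, which is not a perfect square in Q (d = 97 is squarefree and ≠ 1), so x^2 - x - 24 is irreducible over Q. It is the minimal polynomial of α.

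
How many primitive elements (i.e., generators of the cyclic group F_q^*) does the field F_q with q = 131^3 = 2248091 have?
There are φ(2248090) = 830016 primitive elements

F_q^* is cyclic of order q - 1 = 2248090. A cyclic group of order m has exactly φ(m) generators. Here m = 2248090 = 2 · 5 · 13 · 17293, so the number of primitive elements is φ(2248090) = 830016.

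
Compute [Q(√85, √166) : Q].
[Q(√85, √166) : Q] = 4

[Q(√85):Q] = 2 (min poly x^2 - 85, irreducible since 85 is squarefree > 1). For the top step, suppose √166 ∈ Q(√85), say √166 = c + d√85 with c, d ∈ Q. Squaring: 166 = c^2 + 85d^2 + 2cd√85. Since √85 ∉ Q this forces 2cd = 0. If d = 0 then √166 = c ∈ Q, contradicting 166 squarefree > 1. If c = 0 then 166 = 85d^2, so 85·166 = (85d)^2 is a perfect square in Q — but 85·166 = 14110 is not a perfect square (since 85 and 166 are distinct squarefree integers). Contradiction. Hence √166 ∉ Q(√85), so x^2 - 166 stays irreducible over Q(√85) and [Q(√85, √166) : Q(√85)] = 2. By the tower law, [Q(√85, √166) : Q] = 2 · 2 = 4.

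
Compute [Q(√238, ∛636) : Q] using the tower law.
[Q(√238, ∛636) : Q] = 6

Let L = Q(√238, ∛636). Since Q(√238) ⊂ L and [Q(√238):Q] = 2, the tower law gives 2 | [L:Q]. Likewise Q(∛636) ⊂ L with [Q(∛636):Q] = 3 (because 636 is not a perfect cube), so 3 | [L:Q]. As gcd(2,3) = 1, [L:Q] is divisible by 6. Conversely L is generated over Q by √238 and ∛636, so [L:Q] ≤ 2·3 = 6. Therefore [Q(√238, ∛636) : Q] = 6.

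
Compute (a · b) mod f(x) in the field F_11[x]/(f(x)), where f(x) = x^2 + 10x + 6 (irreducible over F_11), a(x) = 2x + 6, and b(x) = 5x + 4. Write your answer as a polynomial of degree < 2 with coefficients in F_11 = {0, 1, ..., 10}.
a · b ≡ 4x + 8 (mod f(x))

Multiply in F_11[x]: a(x)·b(x) = (2x + 6)·(5x + 4) = 10x^2 + 5x + 2. This has degree ≥ 2, so divide by f(x) over F_11: 10x^2 + 5x + 2 = (10)·(x^2 + 10x + 6) + (4x + 8). Hence a·b ≡ 4x + 8 (mod f). (F_11[x]/(f) is a field with 11^2 = 121 elements since f is irreducible of degree 2.)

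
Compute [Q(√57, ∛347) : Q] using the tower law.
[Q(√57, ∛347) : Q] = 6

Let L = Q(√57, ∛347). Since Q(√57) ⊂ L and [Q(√57):Q] = 2, the tower law gives 2 | [L:Q]. Likewise Q(∛347) ⊂ L with [Q(∛347):Q] = 3 (because 347 is not a perfect cube), so 3 | [L:Q]. As gcd(2,3) = 1, [L:Q] is divisible by 6. Conversely L is generated over Q by √57 and ∛347, so [L:Q] ≤ 2·3 = 6. Therefore [Q(√57, ∛347) : Q] = 6.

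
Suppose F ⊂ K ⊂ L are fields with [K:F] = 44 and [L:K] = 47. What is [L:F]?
[L:F] = 2068

The tower law says that for any tower of field extensions F ⊂ K ⊂ L with finite degrees, [L:F] = [L:K] · [K:F]. Here this gives [L:F] = 47 · 44 = 2068.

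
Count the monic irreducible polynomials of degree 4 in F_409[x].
There are 6995691420 monic irreducible polynomials of degree 4 over F_409

Each element of F_{409^4} that lies in no proper subfield is a root of exactly one monic irreducible of degree 4 over F_409, and each such polynomial has 4 distinct roots in F_{409^4}. By Möbius inversion the count is N_409(4) = (1/4) Σ_{d|4} μ(4/d) · 409^d = (1/4)(μ(4)·409^1 + μ(2)·409^2 + μ(1)·409^4) = 27982765680/4 = 6995691420.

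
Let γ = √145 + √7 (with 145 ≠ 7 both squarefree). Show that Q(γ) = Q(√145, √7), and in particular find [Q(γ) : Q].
[Q(γ) : Q] = 4 (equivalently, Q(γ) = Q(√145, √7))

Obviously Q(γ) ⊆ Q(√145, √7), and [Q(√145, √7):Q] = 4 (since 145, 7 are distinct squarefree integers > 1 with 1015 not a perfect square). To show equality we compute the minimal polynomial of γ. From γ = √145 + √7: γ^2 = 145 + 2√(1015) + 7 = 152 + 2√(1015), so γ^2 - 152 = 2√(1015); squaring, (γ^2 - 152)^2 = 4·1015, i.e. γ^4 - 304γ^2 + 23104 - 4060 = 0, i.e. γ^4 - 304γ^2 + 19044 = 0. So γ is a root of x^4 - 304x^2 + 19044. This polynomial is irreducible over Q: it has no rational root (each ±√145 ± √7 is irrational), and any factorization into two quadratics over Q would force √(1015) ∈ Q (pairing opposite roots) or √145, √7 ∈ Q (other pairings), all impossible. Hence [Q(γ):Q] = 4 = [Q(√145, √7):Q], so Q(γ) = Q(√145, √7).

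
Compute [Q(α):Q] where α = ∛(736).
[Q(α):Q] = 3

The minimal polynomial of α is x^3 - 736, irreducible over Q since 736 is not a perfect cube (so x^3 - 736 has no rational root). Hence [Q(α):Q] = deg(m_α) = 3.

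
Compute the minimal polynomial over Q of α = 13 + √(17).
m_α(x) = x^2 - 26x + 152

From α - 13 = √(17), squaring gives (α - 13)^2 = 17, i.e. α^2 - 26α + 169 = 17, so α^2 - 26α + 152 = 0. The discriminant of x^2 - 26x + 152 is (-26)^2 - 4·(152) = 676 - 608 = 68, and 4·(17) is not a perfect square in Q since 17 is squarefree and ≠ 1. Hence x^2 - 26x + 152 is irreducible over Q and is the minimal polynomial of α.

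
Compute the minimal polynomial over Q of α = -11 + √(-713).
m_α(x) = x^2 + 22x + 834

From α + 11 = √(-713), squaring gives (α + 11)^2 = -713, i.e. α^2 + 22α + 121 = -713, so α^2 + 22α + 834 = 0. The discriminant of x^2 + 22x + 834 is (22)^2 - 4·(834) = 484 - 3336 = -2852, and 4·(-713) is not a perfect square in Q since -713 is squarefree and ≠ 1. Hence x^2 + 22x + 834 is irreducible over Q and is the minimal polynomial of α.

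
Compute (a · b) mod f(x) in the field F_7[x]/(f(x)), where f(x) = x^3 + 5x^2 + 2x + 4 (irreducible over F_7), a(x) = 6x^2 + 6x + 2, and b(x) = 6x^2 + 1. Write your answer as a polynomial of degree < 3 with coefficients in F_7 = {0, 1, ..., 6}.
a · b ≡ x^2 + 3x + 4 (mod f(x))

Multiply in F_7[x]: a(x)·b(x) = (6x^2 + 6x + 2)·(6x^2 + 1) = x^4 + x^3 + 4x^2 + 6x + 2. This has degree ≥ 3, so divide by f(x) over F_7: x^4 + x^3 + 4x^2 + 6x + 2 = (x + 3)·(x^3 + 5x^2 + 2x + 4) + (x^2 + 3x + 4). Hence a·b ≡ x^2 + 3x + 4 (mod f). (F_7[x]/(f) is a field with 7^3 = 343 elements since f is irreducible of degree 3.)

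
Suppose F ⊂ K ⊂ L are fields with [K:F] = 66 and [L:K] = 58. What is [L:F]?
[L:F] = 3828

The tower law says that for any tower of field extensions F ⊂ K ⊂ L with finite degrees, [L:F] = [L:K] · [K:F]. Here this gives [L:F] = 58 · 66 = 3828.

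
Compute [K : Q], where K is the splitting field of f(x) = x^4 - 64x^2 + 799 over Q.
[K : Q] = 4

Solving the quadratic in x^2: x^2 = (64 ± √(64^2 - 4·799))/2 = (64 ± √900)/2 = (64 ± 30)/2, giving x^2 = 17 or x^2 = 47. So f(x) = (x^2 - 17)(x^2 - 47) and the roots of f are ±√17, ±√47. Hence the splitting field is K = Q(√17, √47). Since 17 and 47 are distinct squarefree integers > 1, their product 799 is not a perfect square, so √47 ∉ Q(√17). By the tower law [K:Q] = [Q(√17,√47):Q(√17)] · [Q(√17):Q] = 2 · 2 = 4.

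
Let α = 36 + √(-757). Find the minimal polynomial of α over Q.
m_α(x) = x^2 - 72x + 2053

From α - 36 = √(-757), squaring gives (α - 36)^2 = -757, i.e. α^2 - 72α + 1296 = -757, so α^2 - 72α + 2053 = 0. The discriminant of x^2 - 72x + 2053 is (-72)^2 - 4·(2053) = 5184 - 8212 = -3028, and 4·(-757) is not a perfect square in Q since -757 is squarefree and ≠ 1. Hence x^2 - 72x + 2053 is irreducible over Q and is the minimal polynomial of α.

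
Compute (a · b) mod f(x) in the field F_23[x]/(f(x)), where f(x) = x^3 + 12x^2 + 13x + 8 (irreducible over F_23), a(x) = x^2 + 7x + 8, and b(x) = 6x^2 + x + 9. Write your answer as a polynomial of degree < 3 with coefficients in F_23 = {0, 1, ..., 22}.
a · b ≡ 12x^2 + 9x + 5 (mod f(x))

Multiply in F_23[x]: a(x)·b(x) = (x^2 + 7x + 8)·(6x^2 + x + 9) = 6x^4 + 20x^3 + 18x^2 + 2x + 3. This has degree ≥ 3, so divide by f(x) over F_23: 6x^4 + 20x^3 + 18x^2 + 2x + 3 = (6x + 17)·(x^3 + 12x^2 + 13x + 8) + (12x^2 + 9x + 5). Hence a·b ≡ 12x^2 + 9x + 5 (mod f). (F_23[x]/(f) is a field with 23^3 = 12167 elements since f is irreducible of degree 3.)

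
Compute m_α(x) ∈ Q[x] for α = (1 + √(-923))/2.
m_α(x) = x^2 - x + 231

From 2α - 1 = √(-923), squaring gives (2α - 1)^2 = -923, i.e. 4α^2 - 4α + 1 = -923, so α^2 - α + (1 + 923)/4 = 0. Since -923 ≡ 1 (mod 4), (1 + 923)/4 = 231 ∈ Z. The polynomial x^2 - x + 231 has discriminant 1 - 4·(231) = -923, which is not a perfect square in Q (d = -923 is squarefree and ≠ 1), so x^2 - x + 231 is irreducible over Q. It is the minimal polynomial of α.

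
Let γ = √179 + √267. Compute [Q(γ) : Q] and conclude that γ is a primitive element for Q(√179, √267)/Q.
[Q(γ) : Q] = 4 (equivalently, Q(γ) = Q(√179, √267))

Obviously Q(γ) ⊆ Q(√179, √267), and [Q(√179, √267):Q] = 4 (since 179, 267 are distinct squarefree integers > 1 with 47793 not a perfect square). To show equality we compute the minimal polynomial of γ. From γ = √179 + √267: γ^2 = 179 + 2√(47793) + 267 = 446 + 2√(47793), so γ^2 - 446 = 2√(47793); squaring, (γ^2 - 446)^2 = 4·47793, i.e. γ^4 - 892γ^2 + 198916 - 191172 = 0, i.e. γ^4 - 892γ^2 + 7744 = 0. So γ is a root of x^4 - 892x^2 + 7744. This polynomial is irreducible over Q: it has no rational root (each ±√179 ± √267 is irrational), and any factorization into two quadratics over Q would force √(47793) ∈ Q (pairing opposite roots) or √179, √267 ∈ Q (other pairings), all impossible. Hence [Q(γ):Q] = 4 = [Q(√179, √267):Q], so Q(γ) = Q(√179, √267).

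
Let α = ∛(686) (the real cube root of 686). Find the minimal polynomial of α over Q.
m_α(x) = x^3 - 686

α satisfies α^3 = 686, so x^3 - 686 annihilates α. By the rational root test, a rational root p/q (in lowest terms) of x^3 - 686 would satisfy p^3 = 686 q^3, forcing q = 1 and p^3 = 686; but 686 is not a perfect cube, contradiction. A monic cubic over Q with no rational root is irreducible (any nontrivial factorization would include a linear factor). Hence x^3 - 686 is the minimal polynomial of α, and in particular [Q(α):Q] = 3.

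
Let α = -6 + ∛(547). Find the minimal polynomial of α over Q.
m_α(x) = x^3 + 18x^2 + 108x - 331

Set β = α + 6 = ∛(547), so β^3 = 547. Then (α + 6)^3 - 547 = 0, i.e. α is a root of g(x) = (x + 6)^3 - 547 = x^3 + 18x^2 + 108x - 331. Since g(x) = h(x + 6) where h(x) = x^3 - 547, and h is irreducible over Q (because 547 is not a perfect cube, so h has no rational root, and a monic cubic with no rational root is irreducible), g is also irreducible (irreducibility is preserved under the substitution x → x + 6). Hence m_α(x) = x^3 + 18x^2 + 108x - 331.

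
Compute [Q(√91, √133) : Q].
[Q(√91, √133) : Q] = 4

[Q(√91):Q] = 2 (min poly x^2 - 91, irreducible since 91 is squarefree > 1). For the top step, suppose √133 ∈ Q(√91), say √133 = c + d√91 with c, d ∈ Q. Squaring: 133 = c^2 + 91d^2 + 2cd√91. Since √91 ∉ Q this forces 2cd = 0. If d = 0 then √133 = c ∈ Q, contradicting 133 squarefree > 1. If c = 0 then 133 = 91d^2, so 91·133 = (91d)^2 is a perfect square in Q — but 91·133 = 12103 is not a perfect square (since 91 and 133 are distinct squarefree integers). Contradiction. Hence √133 ∉ Q(√91), so x^2 - 133 stays irreducible over Q(√91) and [Q(√91, √133) : Q(√91)] = 2. By the tower law, [Q(√91, √133) : Q] = 2 · 2 = 4.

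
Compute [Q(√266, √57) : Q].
[Q(√266, √57) : Q] = 4

[Q(√266):Q] = 2 (min poly x^2 - 266, irreducible since 266 is squarefree > 1). For the top step, suppose √57 ∈ Q(√266), say √57 = c + d√266 with c, d ∈ Q. Squaring: 57 = c^2 + 266d^2 + 2cd√266. Since √266 ∉ Q this forces 2cd = 0. If d = 0 then √57 = c ∈ Q, contradicting 57 squarefree > 1. If c = 0 then 57 = 266d^2, so 266·57 = (266d)^2 is a perfect square in Q — but 266·57 = 15162 is not a perfect square (since 266 and 57 are distinct squarefree integers). Contradiction. Hence √57 ∉ Q(√266), so x^2 - 57 stays irreducible over Q(√266) and [Q(√266, √57) : Q(√266)] = 2. By the tower law, [Q(√266, √57) : Q] = 2 · 2 = 4.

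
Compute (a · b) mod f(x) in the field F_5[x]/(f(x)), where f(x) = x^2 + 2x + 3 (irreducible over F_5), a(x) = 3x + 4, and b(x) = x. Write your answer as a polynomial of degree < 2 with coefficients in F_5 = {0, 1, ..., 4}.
a · b ≡ 3x + 1 (mod f(x))

Multiply in F_5[x]: a(x)·b(x) = (3x + 4)·(x) = 3x^2 + 4x. This has degree ≥ 2, so divide by f(x) over F_5: 3x^2 + 4x = (3)·(x^2 + 2x + 3) + (3x + 1). Hence a·b ≡ 3x + 1 (mod f). (F_5[x]/(f) is a field with 5^2 = 25 elements since f is irreducible of degree 2.)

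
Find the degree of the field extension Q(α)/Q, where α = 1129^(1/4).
[Q(α):Q] = 4

α is a root of x^4 - 1129. By Eisenstein's criterion at the prime p = 1129 (which divides the constant term 1129 but p^2 = 1274641 does not, since 1129 is squarefree), x^4 - 1129 is irreducible over Q. Hence [Q(α):Q] = 4.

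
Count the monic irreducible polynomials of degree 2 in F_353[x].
There are 62128 monic irreducible polynomials of degree 2 over F_353

Each element of F_{353^2} that lies in no proper subfield is a root of exactly one monic irreducible of degree 2 over F_353, and each such polynomial has 2 distinct roots in F_{353^2}. By Möbius inversion the count is N_353(2) = (1/2) Σ_{d|2} μ(2/d) · 353^d = (1/2)(μ(2)·353^1 + μ(1)·353^2) = 124256/2 = 62128.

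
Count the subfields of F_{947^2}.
F_{947^2} has 2 subfields

The subfields of F_{p^n} are exactly the fields F_{p^d} for d | n (each is the fixed field of the unique index-d subgroup of Gal(F_{p^n}/F_p) ≅ Z/nZ). The divisors of n = 2 are {1, 2}, giving 2 subfields: F_{947^1}, F_{947^2}.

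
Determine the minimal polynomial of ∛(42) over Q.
m_α(x) = x^3 - 42

α satisfies α^3 = 42, so x^3 - 42 annihilates α. By the rational root test, a rational root p/q (in lowest terms) of x^3 - 42 would satisfy p^3 = 42 q^3, forcing q = 1 and p^3 = 42; but 42 is not a perfect cube, contradiction. A monic cubic over Q with no rational root is irreducible (any nontrivial factorization would include a linear factor). Hence x^3 - 42 is the minimal polynomial of α, and in particular [Q(α):Q] = 3.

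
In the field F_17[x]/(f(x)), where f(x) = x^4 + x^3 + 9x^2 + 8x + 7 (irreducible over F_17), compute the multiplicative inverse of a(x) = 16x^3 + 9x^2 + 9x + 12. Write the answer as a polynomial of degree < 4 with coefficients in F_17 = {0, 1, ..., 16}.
a(x)^(-1) ≡ 8x^3 + 11x^2 + 15x + 5 (mod f(x))

Since f is irreducible over F_17, F_17[x]/(f) is a field and a(x) ≠ 0 has an inverse. Apply the extended Euclidean algorithm to f(x) and a(x) in F_17[x]: f(x) = (16x + 7)·a(x) + (6x^2 + 8x + 8);  a(x) = (14x + 14)·(6x^2 + 8x + 8) + (6x + 2);  (6x^2 + 8x + 8) = (x + 1)·(6x + 2) + (6). The last nonzero remainder is the constant 6 = gcd(f, a) in F_17. Back-substituting through the division chain expresses 6 = s(x)·a(x) + t(x)·f(x) with s(x) ≡ 14x^3 + 15x^2 + 5x + 13 (mod f), so (14x^3 + 15x^2 + 5x + 13)·a(x) ≡ 6 (mod f). Multiplying by 6^(-1) ≡ 3 in F_17 gives a(x)^(-1) ≡ 3·(14x^3 + 15x^2 + 5x + 13) ≡ 8x^3 + 11x^2 + 15x + 5 (mod f). Check: (16x^3 + 9x^2 + 9x + 12)·(8x^3 + 11x^2 + 15x + 5) = 9x^6 + 10x^5 + 3x^4 + 2x^3 + 6x^2 + 4x + 9 ≡ 1 (mod x^4 + x^3 + 9x^2 + 8x + 7).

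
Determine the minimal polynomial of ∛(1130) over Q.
m_α(x) = x^3 - 1130

α satisfies α^3 = 1130, so x^3 - 1130 annihilates α. By the rational root test, a rational root p/q (in lowest terms) of x^3 - 1130 would satisfy p^3 = 1130 q^3, forcing q = 1 and p^3 = 1130; but 1130 is not a perfect cube, contradiction. A monic cubic over Q with no rational root is irreducible (any nontrivial factorization would include a linear factor). Hence x^3 - 1130 is the minimal polynomial of α, and in particular [Q(α):Q] = 3.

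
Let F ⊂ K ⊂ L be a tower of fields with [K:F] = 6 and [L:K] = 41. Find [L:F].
[L:F] = 246

The tower law says that for any tower of field extensions F ⊂ K ⊂ L with finite degrees, [L:F] = [L:K] · [K:F]. Here this gives [L:F] = 41 · 6 = 246.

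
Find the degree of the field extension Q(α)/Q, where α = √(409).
[Q(α):Q] = 2

[Q(α):Q] equals the degree of the minimal polynomial of α. Here α^2 = 409 and x^2 - 409 is irreducible (d = 409 is squarefree, ≠ 1, hence not a square), so deg(m_α) = 2. Thus [Q(α):Q] = 2.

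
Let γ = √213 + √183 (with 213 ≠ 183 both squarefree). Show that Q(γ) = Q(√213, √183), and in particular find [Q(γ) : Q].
[Q(γ) : Q] = 4 (equivalently, Q(γ) = Q(√213, √183))

Obviously Q(γ) ⊆ Q(√213, √183), and [Q(√213, √183):Q] = 4 (since 213, 183 are distinct squarefree integers > 1 with 38979 not a perfect square). To show equality we compute the minimal polynomial of γ. From γ = √213 + √183: γ^2 = 213 + 2√(38979) + 183 = 396 + 2√(38979), so γ^2 - 396 = 2√(38979); squaring, (γ^2 - 396)^2 = 4·38979, i.e. γ^4 - 792γ^2 + 156816 - 155916 = 0, i.e. γ^4 - 792γ^2 + 900 = 0. So γ is a root of x^4 - 792x^2 + 900. This polynomial is irreducible over Q: it has no rational root (each ±√213 ± √183 is irrational), and any factorization into two quadratics over Q would force √(38979) ∈ Q (pairing opposite roots) or √213, √183 ∈ Q (other pairings), all impossible. Hence [Q(γ):Q] = 4 = [Q(√213, √183):Q], so Q(γ) = Q(√213, √183).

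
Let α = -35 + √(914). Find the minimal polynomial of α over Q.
m_α(x) = x^2 + 70x + 311

From α + 35 = √(914), squaring gives (α + 35)^2 = 914, i.e. α^2 + 70α + 1225 = 914, so α^2 + 70α + 311 = 0. The discriminant of x^2 + 70x + 311 is (70)^2 - 4·(311) = 4900 - 1244 = 3656, and 4·(914) is not a perfect square in Q since 914 is squarefree and ≠ 1. Hence x^2 + 70x + 311 is irreducible over Q and is the minimal polynomial of α.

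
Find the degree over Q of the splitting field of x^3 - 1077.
[K : Q] = 6

The roots of x^3 - 1077 are ∛1077, ω∛1077, ω^2∛1077 where ω = e^(2πi/3) is a primitive cube root of unity, so K = Q(∛1077, ω). Now [Q(∛1077):Q] = 3 (since 1077 is not a perfect cube, x^3 - 1077 is irreducible) and [Q(ω):Q] = 2. Both 2 and 3 divide [K:Q], and [K:Q] ≤ 3·2 = 6, so [K:Q] = 6. (Equivalently: Q(∛1077) ⊂ R but ω ∉ R, so [K : Q(∛1077)] = 2.)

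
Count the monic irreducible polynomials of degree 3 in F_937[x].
There are 274218672 monic irreducible polynomials of degree 3 over F_937

Each element of F_{937^3} that lies in no proper subfield is a root of exactly one monic irreducible of degree 3 over F_937, and each such polynomial has 3 distinct roots in F_{937^3}. By Möbius inversion the count is N_937(3) = (1/3) Σ_{d|3} μ(3/d) · 937^d = (1/3)(μ(3)·937^1 + μ(1)·937^3) = 822656016/3 = 274218672.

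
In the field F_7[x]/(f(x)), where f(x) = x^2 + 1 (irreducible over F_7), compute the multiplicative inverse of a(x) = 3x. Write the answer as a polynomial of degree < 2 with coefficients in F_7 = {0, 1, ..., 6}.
a(x)^(-1) ≡ 2x (mod f(x))

Since f is irreducible over F_7, F_7[x]/(f) is a field and a(x) ≠ 0 has an inverse. Apply the extended Euclidean algorithm to f(x) and a(x) in F_7[x]: f(x) = (5x)·a(x) + (1). The last nonzero remainder is the constant 1 = gcd(f, a) in F_7. Back-substituting through the division chain expresses 1 = s(x)·a(x) + t(x)·f(x) with s(x) ≡ 2x (mod f), so a(x)^(-1) ≡ s(x) = 2x (mod f). Check: (3x)·(2x) = 6x^2 ≡ 1 (mod x^2 + 1).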